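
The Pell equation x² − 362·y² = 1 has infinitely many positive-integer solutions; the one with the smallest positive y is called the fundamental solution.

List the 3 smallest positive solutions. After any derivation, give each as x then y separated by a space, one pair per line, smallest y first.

√362 → a₀=19, period (38); ℓ=1 odd so k=1
k=0  a_k=19  p_k/q_k = 19/1
k=1  a_k=38  p_k/q_k = 723/38
(x₁, y₁) = (723, 38);  723² − 362·38² = 1 ✓
n=2: (723,38)∘(723,38) = (723·723+362·38·38, 723·38+38·723) = (1045457,54948)
n=3: (1045457,54948)∘(723,38) = (723·1045457+362·38·54948, 723·54948+38·1045457) = (1511730099,79454770)

723 38
1045457 54948
1511730099 79454770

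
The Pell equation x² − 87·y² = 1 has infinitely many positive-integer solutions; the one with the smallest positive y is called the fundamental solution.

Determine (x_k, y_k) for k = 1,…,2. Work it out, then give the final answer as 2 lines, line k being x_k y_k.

28 3
1567 168

d=87: √d = [9; 3,18] (ℓ=2, even), read p_1/q_1
k=0  a_k=9  p_k/q_k = 9/1
k=1  a_k=3  p_k/q_k = 28/3
fundamental: x₁=28, y₁=3  (since 784 − 87·9 = 1)
n=2: (28,3)∘(28,3) = (28·28+87·3·3, 28·3+3·28) = (1567,168)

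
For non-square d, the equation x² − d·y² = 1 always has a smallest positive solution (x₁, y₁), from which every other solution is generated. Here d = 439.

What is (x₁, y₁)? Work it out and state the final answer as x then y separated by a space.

d=439: √d = [20; 1,19,1,40] (ℓ=4, even), read p_3/q_3
k=0  a_k=20  p_k/q_k = 20/1
k=1  a_k=1  p_k/q_k = 21/1
k=2  a_k=19  p_k/q_k = 419/20
k=3  a_k=1  p_k/q_k = 440/21
(x₁, y₁) = (440, 21);  440² − 439·21² = 1 ✓

440 21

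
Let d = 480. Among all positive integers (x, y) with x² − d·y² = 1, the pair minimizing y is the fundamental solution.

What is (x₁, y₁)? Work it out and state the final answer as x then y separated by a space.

241 11

√480 = [21; 1,9,1,42, …], period ℓ=4 (even) → k=3
a_0=21:  p_0=21·1+0=21,  q_0=21·0+1=1
…
a_2=9:  p_2=9·22+21=219,  q_2=9·1+1=10
a_3=1:  p_3=1·219+22=241,  q_3=1·10+1=11
fundamental: x₁=241, y₁=11  (since 58081 − 480·121 = 1)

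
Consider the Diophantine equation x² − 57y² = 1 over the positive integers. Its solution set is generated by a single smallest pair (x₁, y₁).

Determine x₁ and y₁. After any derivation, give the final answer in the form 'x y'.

151 20

[7; 1,1,4,1,1,14] for √57; ℓ=6 ⇒ convergent index 5
a_0=7:  p_0=7·1+0=7,  q_0=7·0+1=1
…
a_4=1:  p_4=1·68+15=83,  q_4=1·9+2=11
a_5=1:  p_5=1·83+68=151,  q_5=1·11+9=20
fundamental: x₁=151, y₁=20  (since 22801 − 57·400 = 1)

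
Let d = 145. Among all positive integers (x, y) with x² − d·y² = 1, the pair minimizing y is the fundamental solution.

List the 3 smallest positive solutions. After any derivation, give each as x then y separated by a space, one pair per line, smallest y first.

289 24
167041 13872
96549409 8017992

√145 → a₀=12, period (24); ℓ=1 odd so k=1
k=0  a_k=12  p_k/q_k = 12/1
k=1  a_k=24  p_k/q_k = 289/24
fundamental: x₁=289, y₁=24  (since 83521 − 145·576 = 1)
(x_2, y_2) = (289·289 + 145·24·24, 289·24 + 24·289) = (167041, 13872)
(x_3, y_3) = (289·167041 + 145·24·13872, 289·13872 + 24·167041) = (96549409, 8017992)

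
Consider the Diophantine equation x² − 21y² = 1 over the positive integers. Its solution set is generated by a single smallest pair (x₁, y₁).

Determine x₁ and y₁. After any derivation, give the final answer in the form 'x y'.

55 12

d=21: √d = [4; 1,1,2,1,1,8] (ℓ=6, even), read p_5/q_5
i=0: a=4 ⇒ p=4, q=1
i=1: a=1 ⇒ p=5, q=1
i=2: a=1 ⇒ p=9, q=2
…
i=4: a=1 ⇒ p=32, q=7
i=5: a=1 ⇒ p=55, q=12
(x₁, y₁) = (55, 12);  55² − 21·12² = 1 ✓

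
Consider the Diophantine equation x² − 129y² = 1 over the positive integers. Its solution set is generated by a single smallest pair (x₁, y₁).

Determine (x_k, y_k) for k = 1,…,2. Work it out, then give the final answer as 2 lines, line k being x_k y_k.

d=129: √d = [11; 2,1,3,1,6,1,3,1,2,22] (ℓ=10, even), read p_9/q_9
k=0  a_k=11  p_k/q_k = 11/1
k=1  a_k=2  p_k/q_k = 23/2
…
k=5  a_k=6  p_k/q_k = 1079/95
…
k=7  a_k=3  p_k/q_k = 4793/422
k=8  a_k=1  p_k/q_k = 6031/531
k=9  a_k=2  p_k/q_k = 16855/1484
fundamental: x₁=16855, y₁=1484  (since 284091025 − 129·2202256 = 1)
(16855+1484√129)^2 = 568182049 + 50025640√129

16855 1484
568182049 50025640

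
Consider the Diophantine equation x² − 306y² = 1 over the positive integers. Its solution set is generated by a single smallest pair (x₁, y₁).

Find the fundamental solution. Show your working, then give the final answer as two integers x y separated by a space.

35 2

[17; 2,34] for √306; ℓ=2 ⇒ convergent index 1
step 0: (17, 1)  from 17·(1,0) + (0,1)
step 1: (35, 2)  from 2·(17,1) + (1,0)
→ (35, 2).  Check: 35²=1225, 306·2²=1224, difference 1.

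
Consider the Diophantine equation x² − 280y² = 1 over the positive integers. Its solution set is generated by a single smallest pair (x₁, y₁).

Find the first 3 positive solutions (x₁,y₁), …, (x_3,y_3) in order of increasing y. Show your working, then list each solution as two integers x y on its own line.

√280 → a₀=16, period (1,2,1,2,1,32); ℓ=6 even so k=5
k=0  a_k=16  p_k/q_k = 16/1
…
k=2  a_k=2  p_k/q_k = 50/3
k=3  a_k=1  p_k/q_k = 67/4
k=4  a_k=2  p_k/q_k = 184/11
k=5  a_k=1  p_k/q_k = 251/15
(x₁, y₁) = (251, 15);  251² − 280·15² = 1 ✓
(x_2, y_2) = (251·251 + 280·15·15, 251·15 + 15·251) = (126001, 7530)
(x_3, y_3) = (251·126001 + 280·15·7530, 251·7530 + 15·126001) = (63252251, 3780045)

251 15
126001 7530
63252251 3780045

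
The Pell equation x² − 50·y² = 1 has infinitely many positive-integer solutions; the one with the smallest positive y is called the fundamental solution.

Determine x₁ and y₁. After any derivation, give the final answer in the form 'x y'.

d=50: √d = [7; 14] (ℓ=1, odd), read p_1/q_1
step 0: (7, 1)  from 7·(1,0) + (0,1)
step 1: (99, 14)  from 14·(7,1) + (1,0)
fundamental: x₁=99, y₁=14  (since 9801 − 50·196 = 1)

99 14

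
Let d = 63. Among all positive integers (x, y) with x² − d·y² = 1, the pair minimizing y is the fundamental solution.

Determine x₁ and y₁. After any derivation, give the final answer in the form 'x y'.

8 1

d=63: √d = [7; 1,14] (ℓ=2, even), read p_1/q_1
i=0: a=7 ⇒ p=7, q=1
i=1: a=1 ⇒ p=8, q=1
fundamental: x₁=8, y₁=1  (since 64 − 63·1 = 1)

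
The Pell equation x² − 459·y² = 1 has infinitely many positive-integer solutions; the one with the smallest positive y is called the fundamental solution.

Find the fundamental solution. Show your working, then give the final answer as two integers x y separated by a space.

√459 = [21; 2,2,1,4,21,4,1,2,2,42, …], period ℓ=10 (even) → k=9
k=0  a_k=21  p_k/q_k = 21/1
k=1  a_k=2  p_k/q_k = 43/2
k=2  a_k=2  p_k/q_k = 107/5
k=3  a_k=1  p_k/q_k = 150/7
k=4  a_k=4  p_k/q_k = 707/33
k=5  a_k=21  p_k/q_k = 14997/700
k=6  a_k=4  p_k/q_k = 60695/2833
k=7  a_k=1  p_k/q_k = 75692/3533
k=8  a_k=2  p_k/q_k = 212079/9899
k=9  a_k=2  p_k/q_k = 499850/23331
→ (499850, 23331).  Check: 499850²=249850022500, 459·23331²=249850022499, difference 1.

499850 23331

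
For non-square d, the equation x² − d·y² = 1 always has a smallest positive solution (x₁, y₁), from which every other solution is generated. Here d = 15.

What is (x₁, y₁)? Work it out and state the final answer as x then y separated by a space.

4 1

√15 → a₀=3, period (1,6); ℓ=2 even so k=1
a_0=3:  p_0=3·1+0=3,  q_0=3·0+1=1
a_1=1:  p_1=1·3+1=4,  q_1=1·1+0=1
fundamental: x₁=4, y₁=1  (since 16 − 15·1 = 1)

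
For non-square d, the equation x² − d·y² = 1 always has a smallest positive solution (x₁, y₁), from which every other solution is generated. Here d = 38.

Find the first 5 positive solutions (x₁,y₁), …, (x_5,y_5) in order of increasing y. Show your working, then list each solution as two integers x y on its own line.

d=38: √d = [6; 6,12] (ℓ=2, even), read p_1/q_1
step 0: (6, 1)  from 6·(1,0) + (0,1)
step 1: (37, 6)  from 6·(6,1) + (1,0)
(x₁, y₁) = (37, 6);  37² − 38·6² = 1 ✓
(37+6√38)^2 = 2737 + 444√38
(37+6√38)^3 = 202501 + 32850√38
(37+6√38)^4 = 14982337 + 2430456√38
(37+6√38)^5 = 1108490437 + 179820894√38

37 6
2737 444
202501 32850
14982337 2430456
1108490437 179820894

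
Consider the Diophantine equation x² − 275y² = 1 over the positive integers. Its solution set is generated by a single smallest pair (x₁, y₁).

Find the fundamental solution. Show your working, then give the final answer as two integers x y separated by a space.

199 12

d=275: √d = [16; 1,1,2,1,1,32] (ℓ=6, even), read p_5/q_5
i=0: a=16 ⇒ p=16, q=1
…
i=2: a=1 ⇒ p=33, q=2
…
i=4: a=1 ⇒ p=116, q=7
i=5: a=1 ⇒ p=199, q=12
fundamental: x₁=199, y₁=12  (since 39601 − 275·144 = 1)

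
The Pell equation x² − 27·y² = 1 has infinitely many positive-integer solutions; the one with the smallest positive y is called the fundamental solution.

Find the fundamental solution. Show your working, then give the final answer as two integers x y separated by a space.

26 5

√27 → a₀=5, period (5,10); ℓ=2 even so k=1
k=0  a_k=5  p_k/q_k = 5/1
k=1  a_k=5  p_k/q_k = 26/5
fundamental: x₁=26, y₁=5  (since 676 − 27·25 = 1)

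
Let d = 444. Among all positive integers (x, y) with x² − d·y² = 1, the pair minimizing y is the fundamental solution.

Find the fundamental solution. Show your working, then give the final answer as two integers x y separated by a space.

295 14

[21; 14,42] for √444; ℓ=2 ⇒ convergent index 1
a_0=21:  p_0=21·1+0=21,  q_0=21·0+1=1
a_1=14:  p_1=14·21+1=295,  q_1=14·1+0=14
→ (295, 14).  Check: 295²=87025, 444·14²=87024, difference 1.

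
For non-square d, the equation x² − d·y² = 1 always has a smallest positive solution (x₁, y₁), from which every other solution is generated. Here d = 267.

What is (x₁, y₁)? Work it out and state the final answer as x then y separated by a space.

√267 = [16; 2,1,15,1,2,32, …], period ℓ=6 (even) → k=5
a_0=16:  p_0=16·1+0=16,  q_0=16·0+1=1
a_1=2:  p_1=2·16+1=33,  q_1=2·1+0=2
a_2=1:  p_2=1·33+16=49,  q_2=1·2+1=3
…
a_4=1:  p_4=1·768+49=817,  q_4=1·47+3=50
a_5=2:  p_5=2·817+768=2402,  q_5=2·50+47=147
fundamental: x₁=2402, y₁=147  (since 5769604 − 267·21609 = 1)

2402 147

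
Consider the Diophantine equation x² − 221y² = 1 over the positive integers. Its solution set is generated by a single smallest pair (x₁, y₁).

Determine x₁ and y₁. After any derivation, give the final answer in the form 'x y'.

1665 112

√221 = [14; 1,6,2,6,1,28, …], period ℓ=6 (even) → k=5
step 0: (14, 1)  from 14·(1,0) + (0,1)
…
step 3: (223, 15)  from 2·(104,7) + (15,1)
step 4: (1442, 97)  from 6·(223,15) + (104,7)
step 5: (1665, 112)  from 1·(1442,97) + (223,15)
fundamental: x₁=1665, y₁=112  (since 2772225 − 221·12544 = 1)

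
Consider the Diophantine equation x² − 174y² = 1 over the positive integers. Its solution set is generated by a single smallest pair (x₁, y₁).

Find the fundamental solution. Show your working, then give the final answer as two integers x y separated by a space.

√174 → a₀=13, period (5,4,5,26); ℓ=4 even so k=3
step 0: (13, 1)  from 13·(1,0) + (0,1)
…
step 2: (277, 21)  from 4·(66,5) + (13,1)
step 3: (1451, 110)  from 5·(277,21) + (66,5)
fundamental: x₁=1451, y₁=110  (since 2105401 − 174·12100 = 1)

1451 110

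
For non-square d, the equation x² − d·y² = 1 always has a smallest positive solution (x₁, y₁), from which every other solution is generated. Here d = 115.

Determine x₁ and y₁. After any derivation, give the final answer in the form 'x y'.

1126 105

d=115: √d = [10; 1,2,1,1,1,1,1,2,1,20] (ℓ=10, even), read p_9/q_9
k=0  a_k=10  p_k/q_k = 10/1
…
k=5  a_k=1  p_k/q_k = 118/11
…
k=8  a_k=2  p_k/q_k = 815/76
k=9  a_k=1  p_k/q_k = 1126/105
fundamental: x₁=1126, y₁=105  (since 1267876 − 115·11025 = 1)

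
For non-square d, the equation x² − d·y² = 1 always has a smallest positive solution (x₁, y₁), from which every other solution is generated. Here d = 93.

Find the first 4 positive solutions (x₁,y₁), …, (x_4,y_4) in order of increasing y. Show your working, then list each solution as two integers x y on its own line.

√93 → a₀=9, period (1,1,1,4,6,4,1,1,1,18); ℓ=10 even so k=9
a_0=9:  p_0=9·1+0=9,  q_0=9·0+1=1
…
a_6=4:  p_6=4·839+135=3491,  q_6=4·87+14=362
…
a_8=1:  p_8=1·4330+3491=7821,  q_8=1·449+362=811
a_9=1:  p_9=1·7821+4330=12151,  q_9=1·811+449=1260
fundamental: x₁=12151, y₁=1260  (since 147646801 − 93·1587600 = 1)
(x_2, y_2) = (12151·12151 + 93·1260·1260, 12151·1260 + 1260·12151) = (295293601, 30620520)
(x_3, y_3) = (12151·295293601 + 93·1260·30620520, 12151·30620520 + 1260·295293601) = (7176225079351, 744139875780)
(x_4, y_4) = (12151·7176225079351 + 93·1260·744139875780, 12151·744139875780 + 1260·7176225079351) = (174396621583094401, 18084087230585040)

12151 1260
295293601 30620520
7176225079351 744139875780
174396621583094401 18084087230585040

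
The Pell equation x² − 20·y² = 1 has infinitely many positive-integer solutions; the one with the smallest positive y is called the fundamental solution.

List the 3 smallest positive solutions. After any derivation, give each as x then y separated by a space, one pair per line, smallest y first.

9 2
161 36
2889 646

√20 → a₀=4, period (2,8); ℓ=2 even so k=1
i=0: a=4 ⇒ p=4, q=1
i=1: a=2 ⇒ p=9, q=2
→ (9, 2).  Check: 9²=81, 20·2²=80, difference 1.
n=2: (9,2)∘(9,2) = (9·9+20·2·2, 9·2+2·9) = (161,36)
n=3: (161,36)∘(9,2) = (9·161+20·2·36, 9·36+2·161) = (2889,646)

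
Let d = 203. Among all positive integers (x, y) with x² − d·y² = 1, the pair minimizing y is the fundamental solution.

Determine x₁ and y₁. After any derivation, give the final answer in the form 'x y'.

57 4

√203 = [14; 4,28, …], period ℓ=2 (even) → k=1
i=0: a=14 ⇒ p=14, q=1
i=1: a=4 ⇒ p=57, q=4
fundamental: x₁=57, y₁=4  (since 3249 − 203·16 = 1)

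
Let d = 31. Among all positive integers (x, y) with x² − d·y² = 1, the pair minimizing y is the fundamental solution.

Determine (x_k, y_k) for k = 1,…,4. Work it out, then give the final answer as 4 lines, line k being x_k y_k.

√31 → a₀=5, period (1,1,3,5,3,1,1,10); ℓ=8 even so k=7
step 0: (5, 1)  from 5·(1,0) + (0,1)
…
step 2: (11, 2)  from 1·(6,1) + (5,1)
step 3: (39, 7)  from 3·(11,2) + (6,1)
…
step 6: (863, 155)  from 1·(657,118) + (206,37)
step 7: (1520, 273)  from 1·(863,155) + (657,118)
→ (1520, 273).  Check: 1520²=2310400, 31·273²=2310399, difference 1.
(1520+273√31)^2 = 4620799 + 829920√31
(1520+273√31)^3 = 14047227440 + 2522956527√31
(1520+273√31)^4 = 42703566796801 + 7669787012160√31

1520 273
4620799 829920
14047227440 2522956527
42703566796801 7669787012160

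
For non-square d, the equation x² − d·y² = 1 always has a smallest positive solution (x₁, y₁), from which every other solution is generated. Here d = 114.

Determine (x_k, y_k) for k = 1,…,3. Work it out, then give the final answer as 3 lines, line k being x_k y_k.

√114 → a₀=10, period (1,2,10,2,1,20); ℓ=6 even so k=5
step 0: (10, 1)  from 10·(1,0) + (0,1)
step 1: (11, 1)  from 1·(10,1) + (1,0)
step 2: (32, 3)  from 2·(11,1) + (10,1)
…
step 4: (694, 65)  from 2·(331,31) + (32,3)
step 5: (1025, 96)  from 1·(694,65) + (331,31)
fundamental: x₁=1025, y₁=96  (since 1050625 − 114·9216 = 1)
(1025+96√114)^2 = 2101249 + 196800√114
(1025+96√114)^3 = 4307559425 + 403439904√114

1025 96
2101249 196800
4307559425 403439904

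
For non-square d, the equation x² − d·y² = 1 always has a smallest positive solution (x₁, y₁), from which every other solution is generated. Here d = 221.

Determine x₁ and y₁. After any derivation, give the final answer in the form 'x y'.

[14; 1,6,2,6,1,28] for √221; ℓ=6 ⇒ convergent index 5
k=0  a_k=14  p_k/q_k = 14/1
k=1  a_k=1  p_k/q_k = 15/1
k=2  a_k=6  p_k/q_k = 104/7
k=3  a_k=2  p_k/q_k = 223/15
k=4  a_k=6  p_k/q_k = 1442/97
k=5  a_k=1  p_k/q_k = 1665/112
fundamental: x₁=1665, y₁=112  (since 2772225 − 221·12544 = 1)

1665 112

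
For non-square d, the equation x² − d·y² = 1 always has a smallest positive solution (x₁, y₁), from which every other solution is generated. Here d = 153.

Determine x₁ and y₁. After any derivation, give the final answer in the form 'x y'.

d=153: √d = [12; 2,1,2,2,2,1,2,24] (ℓ=8, even), read p_7/q_7
step 0: (12, 1)  from 12·(1,0) + (0,1)
step 1: (25, 2)  from 2·(12,1) + (1,0)
step 2: (37, 3)  from 1·(25,2) + (12,1)
step 3: (99, 8)  from 2·(37,3) + (25,2)
step 4: (235, 19)  from 2·(99,8) + (37,3)
step 5: (569, 46)  from 2·(235,19) + (99,8)
step 6: (804, 65)  from 1·(569,46) + (235,19)
step 7: (2177, 176)  from 2·(804,65) + (569,46)
→ (2177, 176).  Check: 2177²=4739329, 153·176²=4739328, difference 1.

2177 176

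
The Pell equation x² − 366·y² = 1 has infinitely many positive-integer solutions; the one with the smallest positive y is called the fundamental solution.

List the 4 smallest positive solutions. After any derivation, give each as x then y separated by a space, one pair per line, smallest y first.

907925 47458
1648655611249 86176609300
2993711291685588725 156483795997357542
5436130649005627630680001 284151100961715516031400

d=366: √d = [19; 7,1,1,1,2,12,2,1,1,1,7,38] (ℓ=12, even), read p_11/q_11
step 0: (19, 1)  from 19·(1,0) + (0,1)
step 1: (134, 7)  from 7·(19,1) + (1,0)
step 2: (153, 8)  from 1·(134,7) + (19,1)
step 3: (287, 15)  from 1·(153,8) + (134,7)
…
step 5: (1167, 61)  from 2·(440,23) + (287,15)
step 6: (14444, 755)  from 12·(1167,61) + (440,23)
…
step 8: (44499, 2326)  from 1·(30055,1571) + (14444,755)
…
step 10: (119053, 6223)  from 1·(74554,3897) + (44499,2326)
step 11: (907925, 47458)  from 7·(119053,6223) + (74554,3897)
(x₁, y₁) = (907925, 47458);  907925² − 366·47458² = 1 ✓
(907925+47458√366)^2 = 1648655611249 + 86176609300√366
(907925+47458√366)^3 = 2993711291685588725 + 156483795997357542√366
(907925+47458√366)^4 = 5436130649005627630680001 + 284151100961715516031400√366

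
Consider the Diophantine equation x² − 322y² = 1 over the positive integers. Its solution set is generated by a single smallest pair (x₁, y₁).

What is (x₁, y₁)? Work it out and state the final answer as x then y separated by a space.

323 18

d=322: √d = [17; 1,16,1,34] (ℓ=4, even), read p_3/q_3
i=0: a=17 ⇒ p=17, q=1
i=1: a=1 ⇒ p=18, q=1
i=2: a=16 ⇒ p=305, q=17
i=3: a=1 ⇒ p=323, q=18
→ (323, 18).  Check: 323²=104329, 322·18²=104328, difference 1.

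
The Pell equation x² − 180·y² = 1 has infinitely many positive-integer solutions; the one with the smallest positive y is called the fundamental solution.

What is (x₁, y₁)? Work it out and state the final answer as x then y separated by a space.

161 12

d=180: √d = [13; 2,2,2,26] (ℓ=4, even), read p_3/q_3
a_0=13:  p_0=13·1+0=13,  q_0=13·0+1=1
…
a_2=2:  p_2=2·27+13=67,  q_2=2·2+1=5
a_3=2:  p_3=2·67+27=161,  q_3=2·5+2=12
fundamental: x₁=161, y₁=12  (since 25921 − 180·144 = 1)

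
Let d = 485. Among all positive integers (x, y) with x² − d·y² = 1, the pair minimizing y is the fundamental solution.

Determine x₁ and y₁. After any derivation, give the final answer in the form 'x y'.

969 44

√485 → a₀=22, period (44); ℓ=1 odd so k=1
a_0=22:  p_0=22·1+0=22,  q_0=22·0+1=1
a_1=44:  p_1=44·22+1=969,  q_1=44·1+0=44
fundamental: x₁=969, y₁=44  (since 938961 − 485·1936 = 1)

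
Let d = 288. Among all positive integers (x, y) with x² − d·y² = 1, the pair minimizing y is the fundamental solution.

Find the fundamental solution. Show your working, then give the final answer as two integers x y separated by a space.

d=288: √d = [16; 1,32] (ℓ=2, even), read p_1/q_1
i=0: a=16 ⇒ p=16, q=1
i=1: a=1 ⇒ p=17, q=1
→ (17, 1).  Check: 17²=289, 288·1²=288, difference 1.

17 1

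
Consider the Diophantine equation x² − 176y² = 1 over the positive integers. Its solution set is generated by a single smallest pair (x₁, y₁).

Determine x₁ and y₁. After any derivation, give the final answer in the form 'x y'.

199 15

√176 = [13; 3,1,3,26, …], period ℓ=4 (even) → k=3
i=0: a=13 ⇒ p=13, q=1
i=1: a=3 ⇒ p=40, q=3
i=2: a=1 ⇒ p=53, q=4
i=3: a=3 ⇒ p=199, q=15
(x₁, y₁) = (199, 15);  199² − 176·15² = 1 ✓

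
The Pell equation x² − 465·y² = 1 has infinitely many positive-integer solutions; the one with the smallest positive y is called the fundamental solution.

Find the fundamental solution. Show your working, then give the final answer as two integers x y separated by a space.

15871 736

[21; 1,1,3,2,2,2,3,1,1,42] for √465; ℓ=10 ⇒ convergent index 9
a_0=21:  p_0=21·1+0=21,  q_0=21·0+1=1
a_1=1:  p_1=1·21+1=22,  q_1=1·1+0=1
a_2=1:  p_2=1·22+21=43,  q_2=1·1+1=2
…
a_6=2:  p_6=2·841+345=2027,  q_6=2·39+16=94
a_7=3:  p_7=3·2027+841=6922,  q_7=3·94+39=321
a_8=1:  p_8=1·6922+2027=8949,  q_8=1·321+94=415
a_9=1:  p_9=1·8949+6922=15871,  q_9=1·415+321=736
(x₁, y₁) = (15871, 736);  15871² − 465·736² = 1 ✓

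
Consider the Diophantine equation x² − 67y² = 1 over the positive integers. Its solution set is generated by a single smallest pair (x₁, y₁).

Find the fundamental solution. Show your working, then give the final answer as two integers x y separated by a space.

√67 = [8; 5,2,1,1,7,1,1,2,5,16, …], period ℓ=10 (even) → k=9
k=0  a_k=8  p_k/q_k = 8/1
k=1  a_k=5  p_k/q_k = 41/5
…
k=3  a_k=1  p_k/q_k = 131/16
…
k=5  a_k=7  p_k/q_k = 1678/205
…
k=7  a_k=1  p_k/q_k = 3577/437
k=8  a_k=2  p_k/q_k = 9053/1106
k=9  a_k=5  p_k/q_k = 48842/5967
→ (48842, 5967).  Check: 48842²=2385540964, 67·5967²=2385540963, difference 1.

48842 5967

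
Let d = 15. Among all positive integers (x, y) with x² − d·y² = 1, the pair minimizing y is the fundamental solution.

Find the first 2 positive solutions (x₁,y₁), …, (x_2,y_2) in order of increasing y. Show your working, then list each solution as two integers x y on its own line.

d=15: √d = [3; 1,6] (ℓ=2, even), read p_1/q_1
step 0: (3, 1)  from 3·(1,0) + (0,1)
step 1: (4, 1)  from 1·(3,1) + (1,0)
(x₁, y₁) = (4, 1);  4² − 15·1² = 1 ✓
k=2:  x_2 = 4·4+15·1·1 = 31,  y_2 = 4·1+1·4 = 8

4 1
31 8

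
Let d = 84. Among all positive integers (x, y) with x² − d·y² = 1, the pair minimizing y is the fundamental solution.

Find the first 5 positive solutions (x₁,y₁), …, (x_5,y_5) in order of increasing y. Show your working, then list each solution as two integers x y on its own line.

[9; 6,18] for √84; ℓ=2 ⇒ convergent index 1
k=0  a_k=9  p_k/q_k = 9/1
k=1  a_k=6  p_k/q_k = 55/6
fundamental: x₁=55, y₁=6  (since 3025 − 84·36 = 1)
(55+6√84)^2 = 6049 + 660√84
(55+6√84)^3 = 665335 + 72594√84
(55+6√84)^4 = 73180801 + 7984680√84
(55+6√84)^5 = 8049222775 + 878242206√84

55 6
6049 660
665335 72594
73180801 7984680
8049222775 878242206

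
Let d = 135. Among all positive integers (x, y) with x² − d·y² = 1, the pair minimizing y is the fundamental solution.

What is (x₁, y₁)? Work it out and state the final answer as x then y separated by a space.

244 21

√135 → a₀=11, period (1,1,1,1,1,1,1,22); ℓ=8 even so k=7
step 0: (11, 1)  from 11·(1,0) + (0,1)
step 1: (12, 1)  from 1·(11,1) + (1,0)
step 2: (23, 2)  from 1·(12,1) + (11,1)
step 3: (35, 3)  from 1·(23,2) + (12,1)
step 4: (58, 5)  from 1·(35,3) + (23,2)
step 5: (93, 8)  from 1·(58,5) + (35,3)
step 6: (151, 13)  from 1·(93,8) + (58,5)
step 7: (244, 21)  from 1·(151,13) + (93,8)
fundamental: x₁=244, y₁=21  (since 59536 − 135·441 = 1)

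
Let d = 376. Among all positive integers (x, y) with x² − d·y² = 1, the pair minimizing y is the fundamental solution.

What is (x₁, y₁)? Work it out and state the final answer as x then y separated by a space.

2143295 110532

√376 → a₀=19, period (2,1,1,3,1,…,1,2,38); ℓ=16 even so k=15
step 0: (19, 1)  from 19·(1,0) + (0,1)
…
step 3: (97, 5)  from 1·(58,3) + (39,2)
step 4: (349, 18)  from 3·(97,5) + (58,3)
…
step 6: (1241, 64)  from 2·(446,23) + (349,18)
…
step 8: (12953, 668)  from 4·(2928,151) + (1241,64)
…
step 11: (99455, 5129)  from 1·(70621,3642) + (28834,1487)
step 12: (368986, 19029)  from 3·(99455,5129) + (70621,3642)
step 13: (468441, 24158)  from 1·(368986,19029) + (99455,5129)
step 14: (837427, 43187)  from 1·(468441,24158) + (368986,19029)
step 15: (2143295, 110532)  from 2·(837427,43187) + (468441,24158)
→ (2143295, 110532).  Check: 2143295²=4593713457025, 376·110532²=4593713457024, difference 1.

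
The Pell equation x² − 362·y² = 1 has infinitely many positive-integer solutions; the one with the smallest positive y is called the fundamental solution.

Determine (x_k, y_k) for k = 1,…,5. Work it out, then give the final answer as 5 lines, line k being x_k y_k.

723 38
1045457 54948
1511730099 79454770
2185960677697 114891542472
3160897628219763 166133090959742

[19; 38] for √362; ℓ=1 ⇒ convergent index 1
a_0=19:  p_0=19·1+0=19,  q_0=19·0+1=1
a_1=38:  p_1=38·19+1=723,  q_1=38·1+0=38
→ (723, 38).  Check: 723²=522729, 362·38²=522728, difference 1.
k=2:  x_2 = 723·723+362·38·38 = 1045457,  y_2 = 723·38+38·723 = 54948
k=3:  x_3 = 723·1045457+362·38·54948 = 1511730099,  y_3 = 723·54948+38·1045457 = 79454770
k=4:  x_4 = 723·1511730099+362·38·79454770 = 2185960677697,  y_4 = 723·79454770+38·1511730099 = 114891542472
k=5:  x_5 = 723·2185960677697+362·38·114891542472 = 3160897628219763,  y_5 = 723·114891542472+38·2185960677697 = 166133090959742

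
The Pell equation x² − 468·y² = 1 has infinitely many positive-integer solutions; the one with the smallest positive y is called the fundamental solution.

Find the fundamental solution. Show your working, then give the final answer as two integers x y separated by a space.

d=468: √d = [21; 1,1,1,2,1,1,1,42] (ℓ=8, even), read p_7/q_7
a_0=21:  p_0=21·1+0=21,  q_0=21·0+1=1
…
a_3=1:  p_3=1·43+22=65,  q_3=1·2+1=3
…
a_6=1:  p_6=1·238+173=411,  q_6=1·11+8=19
a_7=1:  p_7=1·411+238=649,  q_7=1·19+11=30
fundamental: x₁=649, y₁=30  (since 421201 − 468·900 = 1)

649 30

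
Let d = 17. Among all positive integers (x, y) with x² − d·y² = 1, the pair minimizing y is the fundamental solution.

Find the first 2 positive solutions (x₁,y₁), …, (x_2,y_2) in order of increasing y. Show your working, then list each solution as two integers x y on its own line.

d=17: √d = [4; 8] (ℓ=1, odd), read p_1/q_1
step 0: (4, 1)  from 4·(1,0) + (0,1)
step 1: (33, 8)  from 8·(4,1) + (1,0)
→ (33, 8).  Check: 33²=1089, 17·8²=1088, difference 1.
(33+8√17)^2 = 2177 + 528√17

33 8
2177 528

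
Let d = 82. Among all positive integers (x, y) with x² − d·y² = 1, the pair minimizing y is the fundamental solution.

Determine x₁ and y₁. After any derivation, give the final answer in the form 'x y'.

√82 = [9; 18, …], period ℓ=1 (odd) → k=1
a_0=9:  p_0=9·1+0=9,  q_0=9·0+1=1
a_1=18:  p_1=18·9+1=163,  q_1=18·1+0=18
fundamental: x₁=163, y₁=18  (since 26569 − 82·324 = 1)

163 18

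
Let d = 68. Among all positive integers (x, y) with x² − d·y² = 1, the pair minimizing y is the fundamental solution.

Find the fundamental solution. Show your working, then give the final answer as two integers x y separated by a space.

33 4

[8; 4,16] for √68; ℓ=2 ⇒ convergent index 1
step 0: (8, 1)  from 8·(1,0) + (0,1)
step 1: (33, 4)  from 4·(8,1) + (1,0)
(x₁, y₁) = (33, 4);  33² − 68·4² = 1 ✓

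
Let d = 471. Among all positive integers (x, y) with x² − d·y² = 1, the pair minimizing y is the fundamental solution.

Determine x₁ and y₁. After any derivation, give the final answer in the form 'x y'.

[21; 1,2,2,1,3,…,2,1,42] for √471; ℓ=14 ⇒ convergent index 13
k=0  a_k=21  p_k/q_k = 21/1
…
k=2  a_k=2  p_k/q_k = 65/3
k=3  a_k=2  p_k/q_k = 152/7
…
k=5  a_k=3  p_k/q_k = 803/37
…
k=7  a_k=14  p_k/q_k = 48809/2249
k=8  a_k=4  p_k/q_k = 198665/9154
…
k=12  a_k=2  p_k/q_k = 5506953/253747
k=13  a_k=1  p_k/q_k = 7838695/361188
fundamental: x₁=7838695, y₁=361188  (since 61445139303025 − 471·130456771344 = 1)

7838695 361188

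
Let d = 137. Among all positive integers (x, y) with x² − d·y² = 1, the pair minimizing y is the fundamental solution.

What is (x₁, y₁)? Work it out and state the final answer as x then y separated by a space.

√137 = [11; 1,2,2,1,1,2,2,1,22, …], period ℓ=9 (odd) → k=17
k=0  a_k=11  p_k/q_k = 11/1
…
k=4  a_k=1  p_k/q_k = 117/10
…
k=6  a_k=2  p_k/q_k = 515/44
k=7  a_k=2  p_k/q_k = 1229/105
k=8  a_k=1  p_k/q_k = 1744/149
k=9  a_k=22  p_k/q_k = 39597/3383
…
k=13  a_k=1  p_k/q_k = 408178/34873
…
k=16  a_k=2  p_k/q_k = 4286741/366241
k=17  a_k=1  p_k/q_k = 6083073/519712
fundamental: x₁=6083073, y₁=519712  (since 37003777123329 − 137·270100562944 = 1)

6083073 519712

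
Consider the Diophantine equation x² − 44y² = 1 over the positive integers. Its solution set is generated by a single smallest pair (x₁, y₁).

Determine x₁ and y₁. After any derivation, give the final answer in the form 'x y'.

199 30

√44 → a₀=6, period (1,1,1,2,1,1,1,12); ℓ=8 even so k=7
a_0=6:  p_0=6·1+0=6,  q_0=6·0+1=1
…
a_3=1:  p_3=1·13+7=20,  q_3=1·2+1=3
…
a_5=1:  p_5=1·53+20=73,  q_5=1·8+3=11
a_6=1:  p_6=1·73+53=126,  q_6=1·11+8=19
a_7=1:  p_7=1·126+73=199,  q_7=1·19+11=30
fundamental: x₁=199, y₁=30  (since 39601 − 44·900 = 1)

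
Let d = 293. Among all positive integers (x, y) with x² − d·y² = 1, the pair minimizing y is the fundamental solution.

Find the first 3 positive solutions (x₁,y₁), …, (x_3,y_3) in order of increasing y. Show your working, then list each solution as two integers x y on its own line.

12320649 719780
303596783562401 17736313474440
7481018815602612315849 437045785745090703340

√293 = [17; 8,1,1,8,34, …], period ℓ=5 (odd) → k=9
step 0: (17, 1)  from 17·(1,0) + (0,1)
step 1: (137, 8)  from 8·(17,1) + (1,0)
step 2: (154, 9)  from 1·(137,8) + (17,1)
step 3: (291, 17)  from 1·(154,9) + (137,8)
…
step 7: (764593, 44668)  from 1·(679914,39721) + (84679,4947)
step 8: (1444507, 84389)  from 1·(764593,44668) + (679914,39721)
step 9: (12320649, 719780)  from 8·(1444507,84389) + (764593,44668)
(x₁, y₁) = (12320649, 719780);  12320649² − 293·719780² = 1 ✓
(12320649+719780√293)^2 = 303596783562401 + 17736313474440√293
(12320649+719780√293)^3 = 7481018815602612315849 + 437045785745090703340√293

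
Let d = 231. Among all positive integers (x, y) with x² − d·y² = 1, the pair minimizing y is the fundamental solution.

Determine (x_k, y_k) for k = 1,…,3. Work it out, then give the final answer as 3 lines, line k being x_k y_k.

76 5
11551 760
1755676 115515

[15; 5,30] for √231; ℓ=2 ⇒ convergent index 1
k=0  a_k=15  p_k/q_k = 15/1
k=1  a_k=5  p_k/q_k = 76/5
→ (76, 5).  Check: 76²=5776, 231·5²=5775, difference 1.
(76+5√231)^2 = 11551 + 760√231
(76+5√231)^3 = 1755676 + 115515√231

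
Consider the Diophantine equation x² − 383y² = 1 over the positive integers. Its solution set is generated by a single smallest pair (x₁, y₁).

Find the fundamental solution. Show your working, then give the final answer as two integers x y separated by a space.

√383 = [19; 1,1,3,19,3,1,1,38, …], period ℓ=8 (even) → k=7
step 0: (19, 1)  from 19·(1,0) + (0,1)
…
step 2: (39, 2)  from 1·(20,1) + (19,1)
step 3: (137, 7)  from 3·(39,2) + (20,1)
step 4: (2642, 135)  from 19·(137,7) + (39,2)
…
step 6: (10705, 547)  from 1·(8063,412) + (2642,135)
step 7: (18768, 959)  from 1·(10705,547) + (8063,412)
(x₁, y₁) = (18768, 959);  18768² − 383·959² = 1 ✓

18768 959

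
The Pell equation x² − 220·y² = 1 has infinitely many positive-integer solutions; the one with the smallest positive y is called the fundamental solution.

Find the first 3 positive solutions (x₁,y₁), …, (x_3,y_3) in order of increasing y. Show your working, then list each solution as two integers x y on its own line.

√220 → a₀=14, period (1,4,1,28); ℓ=4 even so k=3
i=0: a=14 ⇒ p=14, q=1
i=1: a=1 ⇒ p=15, q=1
i=2: a=4 ⇒ p=74, q=5
i=3: a=1 ⇒ p=89, q=6
→ (89, 6).  Check: 89²=7921, 220·6²=7920, difference 1.
n=2: (89,6)∘(89,6) = (89·89+220·6·6, 89·6+6·89) = (15841,1068)
n=3: (15841,1068)∘(89,6) = (89·15841+220·6·1068, 89·1068+6·15841) = (2819609,190098)

89 6
15841 1068
2819609 190098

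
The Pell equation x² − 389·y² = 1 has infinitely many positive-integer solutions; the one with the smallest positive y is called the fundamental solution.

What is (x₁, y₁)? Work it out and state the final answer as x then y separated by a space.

[19; 1,2,1,1,1,1,2,1,38] for √389; ℓ=9 ⇒ convergent index 17
step 0: (19, 1)  from 19·(1,0) + (0,1)
step 1: (20, 1)  from 1·(19,1) + (1,0)
step 2: (59, 3)  from 2·(20,1) + (19,1)
step 3: (79, 4)  from 1·(59,3) + (20,1)
…
step 7: (927, 47)  from 2·(355,18) + (217,11)
step 8: (1282, 65)  from 1·(927,47) + (355,18)
step 9: (49643, 2517)  from 38·(1282,65) + (927,47)
step 10: (50925, 2582)  from 1·(49643,2517) + (1282,65)
step 11: (151493, 7681)  from 2·(50925,2582) + (49643,2517)
step 12: (202418, 10263)  from 1·(151493,7681) + (50925,2582)
…
step 14: (556329, 28207)  from 1·(353911,17944) + (202418,10263)
…
step 16: (2376809, 120509)  from 2·(910240,46151) + (556329,28207)
step 17: (3287049, 166660)  from 1·(2376809,120509) + (910240,46151)
→ (3287049, 166660).  Check: 3287049²=10804691128401, 389·166660²=10804691128400, difference 1.

3287049 166660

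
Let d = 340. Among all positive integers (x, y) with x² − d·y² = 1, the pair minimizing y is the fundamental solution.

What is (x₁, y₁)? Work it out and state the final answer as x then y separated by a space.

285769 15498

[18; 2,3,1,1,1,…,3,2,36] for √340; ℓ=14 ⇒ convergent index 13
step 0: (18, 1)  from 18·(1,0) + (0,1)
…
step 2: (129, 7)  from 3·(37,2) + (18,1)
…
step 4: (295, 16)  from 1·(166,9) + (129,7)
step 5: (461, 25)  from 1·(295,16) + (166,9)
…
step 9: (13774, 747)  from 1·(7265,394) + (6509,353)
…
step 11: (34813, 1888)  from 1·(21039,1141) + (13774,747)
step 12: (125478, 6805)  from 3·(34813,1888) + (21039,1141)
step 13: (285769, 15498)  from 2·(125478,6805) + (34813,1888)
fundamental: x₁=285769, y₁=15498  (since 81663921361 − 340·240188004 = 1)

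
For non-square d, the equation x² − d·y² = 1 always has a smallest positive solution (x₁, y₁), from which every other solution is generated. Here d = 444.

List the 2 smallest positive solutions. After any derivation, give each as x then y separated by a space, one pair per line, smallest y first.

[21; 14,42] for √444; ℓ=2 ⇒ convergent index 1
i=0: a=21 ⇒ p=21, q=1
i=1: a=14 ⇒ p=295, q=14
fundamental: x₁=295, y₁=14  (since 87025 − 444·196 = 1)
(x_2, y_2) = (295·295 + 444·14·14, 295·14 + 14·295) = (174049, 8260)

295 14
174049 8260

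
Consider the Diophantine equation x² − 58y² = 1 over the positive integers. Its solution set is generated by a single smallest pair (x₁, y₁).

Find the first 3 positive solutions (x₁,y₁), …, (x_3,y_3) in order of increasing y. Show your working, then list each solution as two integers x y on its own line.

19603 2574
768555217 100916244
30131975818099 3956522259690

[7; 1,1,1,1,1,1,14] for √58; ℓ=7 ⇒ convergent index 13
k=0  a_k=7  p_k/q_k = 7/1
k=1  a_k=1  p_k/q_k = 8/1
…
k=4  a_k=1  p_k/q_k = 38/5
k=5  a_k=1  p_k/q_k = 61/8
k=6  a_k=1  p_k/q_k = 99/13
k=7  a_k=14  p_k/q_k = 1447/190
k=8  a_k=1  p_k/q_k = 1546/203
k=9  a_k=1  p_k/q_k = 2993/393
…
k=11  a_k=1  p_k/q_k = 7532/989
k=12  a_k=1  p_k/q_k = 12071/1585
k=13  a_k=1  p_k/q_k = 19603/2574
fundamental: x₁=19603, y₁=2574  (since 384277609 − 58·6625476 = 1)
(x_2, y_2) = (19603·19603 + 58·2574·2574, 19603·2574 + 2574·19603) = (768555217, 100916244)
(x_3, y_3) = (19603·768555217 + 58·2574·100916244, 19603·100916244 + 2574·768555217) = (30131975818099, 3956522259690)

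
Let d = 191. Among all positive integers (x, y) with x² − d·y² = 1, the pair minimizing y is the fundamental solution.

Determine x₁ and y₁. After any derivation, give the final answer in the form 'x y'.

d=191: √d = [13; 1,4,1,1,3,…,4,1,26] (ℓ=16, even), read p_15/q_15
step 0: (13, 1)  from 13·(1,0) + (0,1)
step 1: (14, 1)  from 1·(13,1) + (1,0)
…
step 3: (83, 6)  from 1·(69,5) + (14,1)
step 4: (152, 11)  from 1·(83,6) + (69,5)
…
step 6: (1230, 89)  from 2·(539,39) + (152,11)
step 7: (2999, 217)  from 2·(1230,89) + (539,39)
step 8: (40217, 2910)  from 13·(2999,217) + (1230,89)
step 9: (83433, 6037)  from 2·(40217,2910) + (2999,217)
…
step 11: (704682, 50989)  from 3·(207083,14984) + (83433,6037)
…
step 13: (1616447, 116962)  from 1·(911765,65973) + (704682,50989)
step 14: (7377553, 533821)  from 4·(1616447,116962) + (911765,65973)
step 15: (8994000, 650783)  from 1·(7377553,533821) + (1616447,116962)
(x₁, y₁) = (8994000, 650783);  8994000² − 191·650783² = 1 ✓

8994000 650783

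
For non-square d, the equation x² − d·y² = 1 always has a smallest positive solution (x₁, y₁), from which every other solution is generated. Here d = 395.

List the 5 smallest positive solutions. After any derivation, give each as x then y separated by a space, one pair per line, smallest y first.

[19; 1,6,1,38] for √395; ℓ=4 ⇒ convergent index 3
i=0: a=19 ⇒ p=19, q=1
…
i=2: a=6 ⇒ p=139, q=7
i=3: a=1 ⇒ p=159, q=8
(x₁, y₁) = (159, 8);  159² − 395·8² = 1 ✓
(x_2, y_2) = (159·159 + 395·8·8, 159·8 + 8·159) = (50561, 2544)
(x_3, y_3) = (159·50561 + 395·8·2544, 159·2544 + 8·50561) = (16078239, 808984)
(x_4, y_4) = (159·16078239 + 395·8·808984, 159·808984 + 8·16078239) = (5112829441, 257254368)
(x_5, y_5) = (159·5112829441 + 395·8·257254368, 159·257254368 + 8·5112829441) = (1625863683999, 81806080040)

159 8
50561 2544
16078239 808984
5112829441 257254368
1625863683999 81806080040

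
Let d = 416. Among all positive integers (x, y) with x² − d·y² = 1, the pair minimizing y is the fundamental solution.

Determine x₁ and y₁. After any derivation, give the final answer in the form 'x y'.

√416 → a₀=20, period (2,1,1,9,1,1,2,40); ℓ=8 even so k=7
step 0: (20, 1)  from 20·(1,0) + (0,1)
…
step 3: (102, 5)  from 1·(61,3) + (41,2)
step 4: (979, 48)  from 9·(102,5) + (61,3)
step 5: (1081, 53)  from 1·(979,48) + (102,5)
step 6: (2060, 101)  from 1·(1081,53) + (979,48)
step 7: (5201, 255)  from 2·(2060,101) + (1081,53)
→ (5201, 255).  Check: 5201²=27050401, 416·255²=27050400, difference 1.

5201 255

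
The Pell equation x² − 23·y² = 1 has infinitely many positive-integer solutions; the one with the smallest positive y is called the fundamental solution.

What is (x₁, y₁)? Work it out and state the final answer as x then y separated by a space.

d=23: √d = [4; 1,3,1,8] (ℓ=4, even), read p_3/q_3
a_0=4:  p_0=4·1+0=4,  q_0=4·0+1=1
a_1=1:  p_1=1·4+1=5,  q_1=1·1+0=1
a_2=3:  p_2=3·5+4=19,  q_2=3·1+1=4
a_3=1:  p_3=1·19+5=24,  q_3=1·4+1=5
→ (24, 5).  Check: 24²=576, 23·5²=575, difference 1.

24 5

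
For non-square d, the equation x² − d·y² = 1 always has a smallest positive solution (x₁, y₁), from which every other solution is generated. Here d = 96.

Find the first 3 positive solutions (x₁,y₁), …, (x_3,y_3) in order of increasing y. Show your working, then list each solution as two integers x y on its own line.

[9; 1,3,1,18] for √96; ℓ=4 ⇒ convergent index 3
step 0: (9, 1)  from 9·(1,0) + (0,1)
…
step 2: (39, 4)  from 3·(10,1) + (9,1)
step 3: (49, 5)  from 1·(39,4) + (10,1)
fundamental: x₁=49, y₁=5  (since 2401 − 96·25 = 1)
n=2: (49,5)∘(49,5) = (49·49+96·5·5, 49·5+5·49) = (4801,490)
n=3: (4801,490)∘(49,5) = (49·4801+96·5·490, 49·490+5·4801) = (470449,48015)

49 5
4801 490
470449 48015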